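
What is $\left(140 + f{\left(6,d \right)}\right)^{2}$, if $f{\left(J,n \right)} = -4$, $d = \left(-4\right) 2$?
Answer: $18496$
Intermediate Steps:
$d = -8$
$\left(140 + f{\left(6,d \right)}\right)^{2} = \left(140 - 4\right)^{2} = 136^{2} = 18496$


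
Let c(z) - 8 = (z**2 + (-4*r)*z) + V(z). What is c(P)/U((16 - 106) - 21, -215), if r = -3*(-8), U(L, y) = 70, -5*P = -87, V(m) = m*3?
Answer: -16343/875 ≈ -18.678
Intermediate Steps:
V(m) = 3*m
P = 87/5 (P = -1/5*(-87) = 87/5 ≈ 17.400)
r = 24
c(z) = 8 + z**2 - 93*z (c(z) = 8 + ((z**2 + (-4*24)*z) + 3*z) = 8 + ((z**2 - 96*z) + 3*z) = 8 + (z**2 - 93*z) = 8 + z**2 - 93*z)
c(P)/U((16 - 106) - 21, -215) = (8 + (87/5)**2 - 93*87/5)/70 = (8 + 7569/25 - 8091/5)*(1/70) = -32686/25*1/70 = -16343/875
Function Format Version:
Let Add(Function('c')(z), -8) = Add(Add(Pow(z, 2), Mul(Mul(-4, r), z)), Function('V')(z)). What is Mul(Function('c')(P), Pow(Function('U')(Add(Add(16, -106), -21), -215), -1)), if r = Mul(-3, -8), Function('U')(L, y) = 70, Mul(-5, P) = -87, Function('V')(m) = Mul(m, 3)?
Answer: Rational(-16343, 875) ≈ -18.678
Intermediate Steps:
Function('V')(m) = Mul(3, m)
P = Rational(87, 5) (P = Mul(Rational(-1, 5), -87) = Rational(87, 5) ≈ 17.400)
r = 24
Function('c')(z) = Add(8, Pow(z, 2), Mul(-93, z)) (Function('c')(z) = Add(8, Add(Add(Pow(z, 2), Mul(Mul(-4, 24), z)), Mul(3, z))) = Add(8, Add(Add(Pow(z, 2), Mul(-96, z)), Mul(3, z))) = Add(8, Add(Pow(z, 2), Mul(-93, z))) = Add(8, Pow(z, 2), Mul(-93, z)))
Mul(Function('c')(P), Pow(Function('U')(Add(Add(16, -106), -21), -215), -1)) = Mul(Add(8, Pow(Rational(87, 5), 2), Mul(-93, Rational(87, 5))), Pow(70, -1)) = Mul(Add(8, Rational(7569, 25), Rational(-8091, 5)), Rational(1, 70)) = Mul(Rational(-32686, 25), Rational(1, 70)) = Rational(-16343, 875)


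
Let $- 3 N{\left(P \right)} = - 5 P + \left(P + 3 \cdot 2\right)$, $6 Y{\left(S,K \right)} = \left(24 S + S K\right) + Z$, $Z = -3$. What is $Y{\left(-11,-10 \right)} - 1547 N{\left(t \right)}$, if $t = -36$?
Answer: $\frac{463943}{6} \approx 77324.0$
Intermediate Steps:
$Y{\left(S,K \right)} = - \frac{1}{2} + 4 S + \frac{K S}{6}$ ($Y{\left(S,K \right)} = \frac{\left(24 S + S K\right) - 3}{6} = \frac{\left(24 S + K S\right) - 3}{6} = \frac{-3 + 24 S + K S}{6} = - \frac{1}{2} + 4 S + \frac{K S}{6}$)
$N{\left(P \right)} = -2 + \frac{4 P}{3}$ ($N{\left(P \right)} = - \frac{- 5 P + \left(P + 3 \cdot 2\right)}{3} = - \frac{- 5 P + \left(P + 6\right)}{3} = - \frac{- 5 P + \left(6 + P\right)}{3} = - \frac{6 - 4 P}{3} = -2 + \frac{4 P}{3}$)
$Y{\left(-11,-10 \right)} - 1547 N{\left(t \right)} = \left(- \frac{1}{2} + 4 \left(-11\right) + \frac{1}{6} \left(-10\right) \left(-11\right)\right) - 1547 \left(-2 + \frac{4}{3} \left(-36\right)\right) = \left(- \frac{1}{2} - 44 + \frac{55}{3}\right) - 1547 \left(-2 - 48\right) = - \frac{157}{6} - -77350 = - \frac{157}{6} + 77350 = \frac{463943}{6}$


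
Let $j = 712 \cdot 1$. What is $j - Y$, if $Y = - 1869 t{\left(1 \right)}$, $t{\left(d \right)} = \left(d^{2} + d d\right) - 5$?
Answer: $-4895$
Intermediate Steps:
$j = 712$
$t{\left(d \right)} = -5 + 2 d^{2}$ ($t{\left(d \right)} = \left(d^{2} + d^{2}\right) - 5 = 2 d^{2} - 5 = -5 + 2 d^{2}$)
$Y = 5607$ ($Y = - 1869 \left(-5 + 2 \cdot 1^{2}\right) = - 1869 \left(-5 + 2 \cdot 1\right) = - 1869 \left(-5 + 2\right) = \left(-1869\right) \left(-3\right) = 5607$)
$j - Y = 712 - 5607 = -4895$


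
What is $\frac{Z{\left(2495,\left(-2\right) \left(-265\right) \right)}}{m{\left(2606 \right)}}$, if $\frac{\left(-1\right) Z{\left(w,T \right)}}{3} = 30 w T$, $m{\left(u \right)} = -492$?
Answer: $\frac{9917625}{41} \approx 2.4189 \cdot 10^{5}$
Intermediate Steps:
$Z{\left(w,T \right)} = - 90 T w$ ($Z{\left(w,T \right)} = - 3 \cdot 30 w T = - 3 \cdot 30 T w = - 90 T w$)
$\frac{Z{\left(2495,\left(-2\right) \left(-265\right) \right)}}{m{\left(2606 \right)}} = \frac{\left(-90\right) \left(\left(-2\right) \left(-265\right)\right) 2495}{-492} = \left(-90\right) 530 \cdot 2495 \left(- \frac{1}{492}\right) = \left(-119011500\right) \left(- \frac{1}{492}\right) = \frac{9917625}{41}$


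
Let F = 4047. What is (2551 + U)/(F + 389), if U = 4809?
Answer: 1840/1109 ≈ 1.6592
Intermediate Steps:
(2551 + U)/(F + 389) = (2551 + 4809)/(4047 + 389) = 7360/4436 = 7360*(1/4436) = 1840/1109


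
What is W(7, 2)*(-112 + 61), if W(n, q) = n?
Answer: -357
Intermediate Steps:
W(7, 2)*(-112 + 61) = 7*(-112 + 61) = 7*(-51) = -357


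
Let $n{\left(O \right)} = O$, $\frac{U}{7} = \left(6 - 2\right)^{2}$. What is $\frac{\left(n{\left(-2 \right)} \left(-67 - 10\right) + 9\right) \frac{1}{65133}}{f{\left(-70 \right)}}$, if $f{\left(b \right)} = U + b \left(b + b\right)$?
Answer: $\frac{163}{645598296} \approx 2.5248 \cdot 10^{-7}$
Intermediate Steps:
$U = 112$ ($U = 7 \left(6 - 2\right)^{2} = 7 \cdot 4^{2} = 7 \cdot 16 = 112$)
$f{\left(b \right)} = 112 + 2 b^{2}$ ($f{\left(b \right)} = 112 + b \left(b + b\right) = 112 + b 2 b = 112 + 2 b^{2}$)
$\frac{\left(n{\left(-2 \right)} \left(-67 - 10\right) + 9\right) \frac{1}{65133}}{f{\left(-70 \right)}} = \frac{\left(- 2 \left(-67 - 10\right) + 9\right) \frac{1}{65133}}{112 + 2 \left(-70\right)^{2}} = \frac{\left(\left(-2\right) \left(-77\right) + 9\right) \frac{1}{65133}}{112 + 2 \cdot 4900} = \frac{\left(154 + 9\right) \frac{1}{65133}}{112 + 9800} = \frac{163 \cdot \frac{1}{65133}}{9912} = \frac{163}{65133} \cdot \frac{1}{9912} = \frac{163}{645598296}$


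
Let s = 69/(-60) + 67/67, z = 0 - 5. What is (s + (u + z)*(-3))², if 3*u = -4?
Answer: 142129/400 ≈ 355.32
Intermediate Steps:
z = -5
u = -4/3 (u = (⅓)*(-4) = -4/3 ≈ -1.3333)
s = -3/20 (s = 69*(-1/60) + 67*(1/67) = -23/20 + 1 = -3/20 ≈ -0.15000)
(s + (u + z)*(-3))² = (-3/20 + (-4/3 - 5)*(-3))² = (-3/20 - 19/3*(-3))² = (-3/20 + 19)² = (377/20)² = 142129/400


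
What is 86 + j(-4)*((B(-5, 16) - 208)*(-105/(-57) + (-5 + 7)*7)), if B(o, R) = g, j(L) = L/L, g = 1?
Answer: -60673/19 ≈ -3193.3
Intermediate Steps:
j(L) = 1
B(o, R) = 1
86 + j(-4)*((B(-5, 16) - 208)*(-105/(-57) + (-5 + 7)*7)) = 86 + 1*((1 - 208)*(-105/(-57) + (-5 + 7)*7)) = 86 + 1*(-207*(-105*(-1/57) + 2*7)) = 86 + 1*(-207*(35/19 + 14)) = 86 + 1*(-207*301/19) = 86 + 1*(-62307/19) = 86 - 62307/19 = -60673/19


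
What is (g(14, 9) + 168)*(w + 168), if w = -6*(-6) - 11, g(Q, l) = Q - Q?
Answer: 32424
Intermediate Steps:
g(Q, l) = 0
w = 25 (w = 36 - 11 = 25)
(g(14, 9) + 168)*(w + 168) = (0 + 168)*(25 + 168) = 168*193 = 32424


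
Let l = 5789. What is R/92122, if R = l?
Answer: 5789/92122 ≈ 0.062841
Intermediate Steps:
R = 5789
R/92122 = 5789/92122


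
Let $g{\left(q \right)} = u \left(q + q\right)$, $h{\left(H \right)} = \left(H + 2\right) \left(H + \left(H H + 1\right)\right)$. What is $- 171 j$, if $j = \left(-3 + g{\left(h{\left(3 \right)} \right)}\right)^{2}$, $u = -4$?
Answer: $-46773459$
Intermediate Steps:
$h{\left(H \right)} = \left(2 + H\right) \left(1 + H + H^{2}\right)$ ($h{\left(H \right)} = \left(2 + H\right) \left(H + \left(H^{2} + 1\right)\right) = \left(2 + H\right) \left(H + \left(1 + H^{2}\right)\right) = \left(2 + H\right) \left(1 + H + H^{2}\right)$)
$g{\left(q \right)} = - 8 q$ ($g{\left(q \right)} = - 4 \left(q + q\right) = - 4 \cdot 2 q = - 8 q$)
$j = 273529$ ($j = \left(-3 - 8 \left(2 + 3^{3} + 3 \cdot 3 + 3 \cdot 3^{2}\right)\right)^{2} = \left(-3 - 8 \left(2 + 27 + 9 + 3 \cdot 9\right)\right)^{2} = \left(-3 - 8 \left(2 + 27 + 9 + 27\right)\right)^{2} = \left(-3 - 520\right)^{2} = \left(-523\right)^{2} = 273529$)
$- 171 j = \left(-171\right) 273529 = -46773459$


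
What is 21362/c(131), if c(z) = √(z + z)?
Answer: 10681*√262/131 ≈ 1319.7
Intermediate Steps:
c(z) = √2*√z (c(z) = √(2*z) = √2*√z)
21362/c(131) = 21362/((√2*√131)) = 21362/(√262) = 21362*(√262/262) = 10681*√262/131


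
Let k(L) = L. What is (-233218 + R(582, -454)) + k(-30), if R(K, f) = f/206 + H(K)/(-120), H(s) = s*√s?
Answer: -24024771/103 - 97*√582/20 ≈ -2.3337e+5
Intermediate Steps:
H(s) = s^(3/2)
R(K, f) = -K^(3/2)/120 + f/206 (R(K, f) = f/206 + K^(3/2)/(-120) = f*(1/206) + K^(3/2)*(-1/120) = f/206 - K^(3/2)/120 = -K^(3/2)/120 + f/206)
(-233218 + R(582, -454)) + k(-30) = (-233218 + (-97*√582/20 + (1/206)*(-454))) - 30 = (-233218 + (-97*√582/20 - 227/103)) - 30 = (-233218 + (-227/103 - 97*√582/20)) - 30 = (-24021681/103 - 97*√582/20) - 30 = -24024771/103 - 97*√582/20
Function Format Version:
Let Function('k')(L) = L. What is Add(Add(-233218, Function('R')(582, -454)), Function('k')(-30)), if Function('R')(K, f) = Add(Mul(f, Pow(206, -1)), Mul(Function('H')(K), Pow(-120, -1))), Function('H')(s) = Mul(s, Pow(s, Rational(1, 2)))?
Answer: Add(Rational(-24024771, 103), Mul(Rational(-97, 20), Pow(582, Rational(1, 2)))) ≈ -2.3337e+5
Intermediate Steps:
Function('H')(s) = Pow(s, Rational(3, 2))
Function('R')(K, f) = Add(Mul(Rational(-1, 120), Pow(K, Rational(3, 2))), Mul(Rational(1, 206), f)) (Function('R')(K, f) = Add(Mul(f, Pow(206, -1)), Mul(Pow(K, Rational(3, 2)), Pow(-120, -1))) = Add(Mul(f, Rational(1, 206)), Mul(Pow(K, Rational(3, 2)), Rational(-1, 120))) = Add(Mul(Rational(1, 206), f), Mul(Rational(-1, 120), Pow(K, Rational(3, 2)))) = Add(Mul(Rational(-1, 120), Pow(K, Rational(3, 2))), Mul(Rational(1, 206), f)))
Add(Add(-233218, Function('R')(582, -454)), Function('k')(-30)) = Add(Add(-233218, Add(Mul(Rational(-1, 120), Pow(582, Rational(3, 2))), Mul(Rational(1, 206), -454))), -30) = Add(Add(-233218, Add(Mul(Rational(-1, 120), Mul(582, Pow(582, Rational(1, 2)))), Rational(-227, 103))), -30) = Add(Add(-233218, Add(Mul(Rational(-97, 20), Pow(582, Rational(1, 2))), Rational(-227, 103))), -30) = Add(Add(-233218, Add(Rational(-227, 103), Mul(Rational(-97, 20), Pow(582, Rational(1, 2))))), -30) = Add(Add(Rational(-24021681, 103), Mul(Rational(-97, 20), Pow(582, Rational(1, 2)))), -30) = Add(Rational(-24024771, 103), Mul(Rational(-97, 20), Pow(582, Rational(1, 2))))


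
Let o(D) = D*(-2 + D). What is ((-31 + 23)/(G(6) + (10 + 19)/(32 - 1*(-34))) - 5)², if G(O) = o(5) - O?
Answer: 13271449/388129 ≈ 34.193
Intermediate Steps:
G(O) = 15 - O (G(O) = 5*(-2 + 5) - O = 5*3 - O = 15 - O)
((-31 + 23)/(G(6) + (10 + 19)/(32 - 1*(-34))) - 5)² = ((-31 + 23)/((15 - 1*6) + (10 + 19)/(32 - 1*(-34))) - 5)² = (-8/((15 - 6) + 29/(32 + 34)) - 5)² = (-8/(9 + 29/66) - 5)² = (-8/623/66 - 5)² = (-8*66/623 - 5)² = (-528/623 - 5)² = (-3643/623)² = 13271449/388129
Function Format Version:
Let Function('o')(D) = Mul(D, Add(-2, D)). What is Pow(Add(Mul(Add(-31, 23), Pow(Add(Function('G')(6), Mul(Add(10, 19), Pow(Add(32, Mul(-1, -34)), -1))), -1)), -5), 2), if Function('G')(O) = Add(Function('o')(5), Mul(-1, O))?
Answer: Rational(13271449, 388129) ≈ 34.193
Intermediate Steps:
Function('G')(O) = Add(15, Mul(-1, O)) (Function('G')(O) = Add(Mul(5, Add(-2, 5)), Mul(-1, O)) = Add(Mul(5, 3), Mul(-1, O)) = Add(15, Mul(-1, O)))
Pow(Add(Mul(Add(-31, 23), Pow(Add(Function('G')(6), Mul(Add(10, 19), Pow(Add(32, Mul(-1, -34)), -1))), -1)), -5), 2) = Pow(Add(Mul(Add(-31, 23), Pow(Add(Add(15, Mul(-1, 6)), Mul(Add(10, 19), Pow(Add(32, Mul(-1, -34)), -1))), -1)), -5), 2) = Pow(Add(Mul(-8, Pow(Add(Add(15, -6), Mul(29, Pow(Add(32, 34), -1))), -1)), -5), 2) = Pow(Add(Mul(-8, Pow(Add(9, Mul(29, Pow(66, -1))), -1)), -5), 2) = Pow(Add(Mul(-8, Pow(Add(9, Mul(29, Rational(1, 66))), -1)), -5), 2) = Pow(Add(Mul(-8, Pow(Add(9, Rational(29, 66)), -1)), -5), 2) = Pow(Add(Mul(-8, Pow(Rational(623, 66), -1)), -5), 2) = Pow(Add(Mul(-8, Rational(66, 623)), -5), 2) = Pow(Add(Rational(-528, 623), -5), 2) = Pow(Rational(-3643, 623), 2) = Rational(13271449, 388129)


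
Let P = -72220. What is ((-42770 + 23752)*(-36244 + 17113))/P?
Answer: -181916679/36110 ≈ -5037.8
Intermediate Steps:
((-42770 + 23752)*(-36244 + 17113))/P = ((-42770 + 23752)*(-36244 + 17113))/(-72220) = -19018*(-19131)*(-1/72220) = 363833358*(-1/72220) = -181916679/36110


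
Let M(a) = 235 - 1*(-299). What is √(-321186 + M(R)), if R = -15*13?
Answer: 6*I*√8907 ≈ 566.26*I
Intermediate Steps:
R = -195
M(a) = 534 (M(a) = 235 + 299 = 534)
√(-321186 + M(R)) = √(-321186 + 534) = √(-320652) = 6*I*√8907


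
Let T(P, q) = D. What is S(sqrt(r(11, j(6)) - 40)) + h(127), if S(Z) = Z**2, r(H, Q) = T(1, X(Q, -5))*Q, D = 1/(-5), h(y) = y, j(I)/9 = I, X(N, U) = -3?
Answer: 381/5 ≈ 76.200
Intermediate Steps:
j(I) = 9*I
D = -1/5 (D = 1*(-1/5) = -1/5 ≈ -0.20000)
T(P, q) = -1/5
r(H, Q) = -Q/5
S(sqrt(r(11, j(6)) - 40)) + h(127) = (sqrt(-9*6/5 - 40))**2 + 127 = (sqrt(-1/5*54 - 40))**2 + 127 = (sqrt(-54/5 - 40))**2 + 127 = (sqrt(-254/5))**2 + 127 = (I*sqrt(1270)/5)**2 + 127 = -254/5 + 127 = 381/5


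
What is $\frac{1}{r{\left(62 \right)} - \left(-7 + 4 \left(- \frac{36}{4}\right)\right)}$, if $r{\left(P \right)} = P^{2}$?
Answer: $\frac{1}{3887} \approx 0.00025727$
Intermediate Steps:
$\frac{1}{r{\left(62 \right)} - \left(-7 + 4 \left(- \frac{36}{4}\right)\right)} = \frac{1}{62^{2} - \left(-7 + 4 \left(- \frac{36}{4}\right)\right)} = \frac{1}{3844 - \left(-7 + 4 \left(\left(-36\right) \frac{1}{4}\right)\right)} = \frac{1}{3844 + \left(7 - -36\right)} = \frac{1}{3844 + \left(7 + 36\right)} = \frac{1}{3844 + 43} = \frac{1}{3887}$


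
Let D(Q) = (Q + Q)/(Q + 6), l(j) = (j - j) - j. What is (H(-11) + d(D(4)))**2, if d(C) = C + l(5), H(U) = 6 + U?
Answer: 2116/25 ≈ 84.640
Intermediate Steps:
l(j) = -j (l(j) = 0 - j = -j)
D(Q) = 2*Q/(6 + Q) (D(Q) = (2*Q)/(6 + Q) = 2*Q/(6 + Q))
d(C) = -5 + C (d(C) = C - 1*5 = C - 5 = -5 + C)
(H(-11) + d(D(4)))**2 = ((6 - 11) + (-5 + 2*4/(6 + 4)))**2 = (-5 + (-5 + 2*4/10))**2 = (-5 + (-5 + 2*4*(1/10)))**2 = (-5 + (-5 + 4/5))**2 = (-5 - 21/5)**2 = (-46/5)**2 = 2116/25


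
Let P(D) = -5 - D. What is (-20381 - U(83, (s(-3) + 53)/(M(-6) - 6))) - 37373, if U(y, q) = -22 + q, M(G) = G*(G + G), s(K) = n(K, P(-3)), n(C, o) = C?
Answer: -1905181/33 ≈ -57733.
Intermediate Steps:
s(K) = K
M(G) = 2*G**2 (M(G) = G*(2*G) = 2*G**2)
(-20381 - U(83, (s(-3) + 53)/(M(-6) - 6))) - 37373 = (-20381 - (-22 + (-3 + 53)/(2*(-6)**2 - 6))) - 37373 = (-20381 - (-22 + 50/(2*36 - 6))) - 37373 = (-20381 - (-22 + 50/(72 - 6))) - 37373 = (-20381 - (-22 + 50/66)) - 37373 = (-20381 - (-22 + 50*(1/66))) - 37373 = (-20381 - (-22 + 25/33)) - 37373 = (-20381 - 1*(-701/33)) - 37373 = (-20381 + 701/33) - 37373 = -671872/33 - 37373 = -1905181/33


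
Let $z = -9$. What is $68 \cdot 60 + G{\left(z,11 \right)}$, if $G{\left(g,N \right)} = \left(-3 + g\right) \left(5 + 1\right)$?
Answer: $4008$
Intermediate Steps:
$G{\left(g,N \right)} = -18 + 6 g$ ($G{\left(g,N \right)} = \left(-3 + g\right) 6 = -18 + 6 g$)
$68 \cdot 60 + G{\left(z,11 \right)} = 68 \cdot 60 + \left(-18 + 6 \left(-9\right)\right) = 4080 - 72 = 4008$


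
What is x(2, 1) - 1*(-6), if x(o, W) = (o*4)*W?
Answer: 14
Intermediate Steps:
x(o, W) = 4*W*o (x(o, W) = (4*o)*W = 4*W*o)
x(2, 1) - 1*(-6) = 4*1*2 - 1*(-6) = 8 + 6 = 14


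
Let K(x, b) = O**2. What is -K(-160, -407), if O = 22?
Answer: -484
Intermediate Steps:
K(x, b) = 484 (K(x, b) = 22**2 = 484)
-K(-160, -407) = -1*484 = -484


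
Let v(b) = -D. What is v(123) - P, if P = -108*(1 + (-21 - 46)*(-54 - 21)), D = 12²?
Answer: 542664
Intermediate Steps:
D = 144
v(b) = -144 (v(b) = -1*144 = -144)
P = -542808 (P = -108*(1 - 67*(-75)) = -108*(1 + 5025) = -108*5026 = -542808)
v(123) - P = -144 - 1*(-542808) = -144 + 542808 = 542664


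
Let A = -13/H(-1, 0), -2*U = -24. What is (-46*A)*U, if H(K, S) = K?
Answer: -7176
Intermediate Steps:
U = 12 (U = -½*(-24) = 12)
A = 13 (A = -13/(-1) = -13*(-1) = 13)
(-46*A)*U = -46*13*12 = -598*12 = -7176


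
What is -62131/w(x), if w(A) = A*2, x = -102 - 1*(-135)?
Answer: -62131/66 ≈ -941.38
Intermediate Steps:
x = 33 (x = -102 + 135 = 33)
w(A) = 2*A
-62131/w(x) = -62131/(2*33) = -62131/66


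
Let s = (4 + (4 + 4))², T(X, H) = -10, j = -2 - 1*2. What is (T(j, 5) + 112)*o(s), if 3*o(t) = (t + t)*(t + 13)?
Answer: 1537344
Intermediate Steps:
j = -4 (j = -2 - 2 = -4)
s = 144 (s = (4 + 8)² = 12² = 144)
o(t) = 2*t*(13 + t)/3 (o(t) = ((t + t)*(t + 13))/3 = ((2*t)*(13 + t))/3 = (2*t*(13 + t))/3 = 2*t*(13 + t)/3)
(T(j, 5) + 112)*o(s) = (-10 + 112)*((⅔)*144*(13 + 144)) = 102*((⅔)*144*157) = 102*15072 = 1537344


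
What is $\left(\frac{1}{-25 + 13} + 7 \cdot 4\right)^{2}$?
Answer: $\frac{112225}{144} \approx 779.34$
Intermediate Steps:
$\left(\frac{1}{-25 + 13} + 7 \cdot 4\right)^{2} = \left(\frac{1}{-12} + 28\right)^{2} = \left(- \frac{1}{12} + 28\right)^{2} = \left(\frac{335}{12}\right)^{2} = \frac{112225}{144}$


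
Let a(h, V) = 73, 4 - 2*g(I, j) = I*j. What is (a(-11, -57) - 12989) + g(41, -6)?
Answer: -12791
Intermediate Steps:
g(I, j) = 2 - I*j/2
(a(-11, -57) - 12989) + g(41, -6) = (73 - 12989) + (2 - 1/2*41*(-6)) = -12916 + (2 + 123) = -12916 + 125 = -12791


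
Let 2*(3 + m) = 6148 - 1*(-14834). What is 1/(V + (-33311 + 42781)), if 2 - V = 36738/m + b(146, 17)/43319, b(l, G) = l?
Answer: 75721612/716969611419 ≈ 0.00010561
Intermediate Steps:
m = 10488 (m = -3 + (6148 - 1*(-14834))/2 = -3 + (6148 + 14834)/2 = -3 + (½)*20982 = -3 + 10491 = 10488)
V = -114054221/75721612 (V = 2 - (36738/10488 + 146/43319) = 2 - (36738*(1/10488) + 146*(1/43319)) = 2 - (6123/1748 + 146/43319) = 2 - 1*265497445/75721612 = 2 - 265497445/75721612 = -114054221/75721612 ≈ -1.5062)
1/(V + (-33311 + 42781)) = 1/(-114054221/75721612 + (-33311 + 42781)) = 1/(-114054221/75721612 + 9470) = 1/(716969611419/75721612) = 75721612/716969611419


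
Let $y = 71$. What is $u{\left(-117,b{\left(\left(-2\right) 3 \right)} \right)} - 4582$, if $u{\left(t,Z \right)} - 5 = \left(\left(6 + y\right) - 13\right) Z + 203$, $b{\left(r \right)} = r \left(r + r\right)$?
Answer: $234$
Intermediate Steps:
$b{\left(r \right)} = 2 r^{2}$ ($b{\left(r \right)} = r 2 r = 2 r^{2}$)
$u{\left(t,Z \right)} = 208 + 64 Z$ ($u{\left(t,Z \right)} = 5 + \left(\left(\left(6 + 71\right) - 13\right) Z + 203\right) = 5 + \left(\left(77 - 13\right) Z + 203\right) = 5 + \left(64 Z + 203\right) = 5 + \left(203 + 64 Z\right) = 208 + 64 Z$)
$u{\left(-117,b{\left(\left(-2\right) 3 \right)} \right)} - 4582 = \left(208 + 64 \cdot 2 \left(\left(-2\right) 3\right)^{2}\right) - 4582 = \left(208 + 64 \cdot 2 \left(-6\right)^{2}\right) - 4582 = \left(208 + 64 \cdot 2 \cdot 36\right) - 4582 = \left(208 + 64 \cdot 72\right) - 4582 = \left(208 + 4608\right) - 4582 = 4816 - 4582 = 234$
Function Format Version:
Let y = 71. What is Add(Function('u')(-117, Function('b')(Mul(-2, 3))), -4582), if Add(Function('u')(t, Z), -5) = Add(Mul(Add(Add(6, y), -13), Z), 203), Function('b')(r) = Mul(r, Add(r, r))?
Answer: 234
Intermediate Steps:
Function('b')(r) = Mul(2, Pow(r, 2)) (Function('b')(r) = Mul(r, Mul(2, r)) = Mul(2, Pow(r, 2)))
Function('u')(t, Z) = Add(208, Mul(64, Z)) (Function('u')(t, Z) = Add(5, Add(Mul(Add(Add(6, 71), -13), Z), 203)) = Add(5, Add(Mul(Add(77, -13), Z), 203)) = Add(5, Add(Mul(64, Z), 203)) = Add(5, Add(203, Mul(64, Z))) = Add(208, Mul(64, Z)))
Add(Function('u')(-117, Function('b')(Mul(-2, 3))), -4582) = Add(Add(208, Mul(64, Mul(2, Pow(Mul(-2, 3), 2)))), -4582) = Add(Add(208, Mul(64, Mul(2, Pow(-6, 2)))), -4582) = Add(Add(208, Mul(64, Mul(2, 36))), -4582) = Add(Add(208, Mul(64, 72)), -4582) = Add(Add(208, 4608), -4582) = Add(4816, -4582) = 234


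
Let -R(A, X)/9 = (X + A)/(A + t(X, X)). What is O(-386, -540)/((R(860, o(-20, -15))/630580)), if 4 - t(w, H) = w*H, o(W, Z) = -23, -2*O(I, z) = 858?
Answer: 30207934900/2511 ≈ 1.2030e+7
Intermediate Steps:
O(I, z) = -429 (O(I, z) = -½*858 = -429)
t(w, H) = 4 - H*w (t(w, H) = 4 - w*H = 4 - H*w)
R(A, X) = -9*(A + X)/(4 + A - X²) (R(A, X) = -9*(X + A)/(A + (4 - X*X)) = -9*(A + X)/(A + (4 - X²)) = -9*(A + X)/(4 + A - X²))
O(-386, -540)/((R(860, o(-20, -15))/630580)) = -429*630580*(4 + 860 - 1*(-23)²)/(9*(-1*860 - 1*(-23))) = -429*630580*(4 + 860 - 1*529)/(9*(-860 + 23)) = -429/((9*(-837)/(4 + 860 - 529))*(1/630580)) = -429/((9*(-837)/335)*(1/630580)) = -429/((9*(1/335)*(-837))*(1/630580)) = -429/((-7533/335*1/630580)) = -429/(-7533/211244300) = -429*(-211244300/7533) = 30207934900/2511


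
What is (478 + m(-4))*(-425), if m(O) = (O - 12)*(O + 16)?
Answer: -121550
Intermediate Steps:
m(O) = (-12 + O)*(16 + O)
(478 + m(-4))*(-425) = (478 + (-192 + (-4)² + 4*(-4)))*(-425) = (478 + (-192 + 16 - 16))*(-425) = (478 - 192)*(-425) = 286*(-425) = -121550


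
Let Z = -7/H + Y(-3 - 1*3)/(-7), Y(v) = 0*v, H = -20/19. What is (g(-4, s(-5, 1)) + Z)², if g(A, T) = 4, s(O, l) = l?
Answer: 45369/400 ≈ 113.42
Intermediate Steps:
H = -20/19 (H = -20*1/19 = -20/19 ≈ -1.0526)
Y(v) = 0
Z = 133/20 (Z = -7/(-20/19) + 0/(-7) = -7*(-19/20) + 0*(-⅐) = 133/20 + 0 = 133/20 ≈ 6.6500)
(g(-4, s(-5, 1)) + Z)² = (4 + 133/20)² = (213/20)² = 45369/400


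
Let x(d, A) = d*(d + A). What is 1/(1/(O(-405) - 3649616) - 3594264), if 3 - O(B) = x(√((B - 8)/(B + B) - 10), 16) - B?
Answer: (-144*√76870 + 2956506893*I)/(6*(-1771077715210427*I + 86262336*√76870)) ≈ -2.7822e-7 - 1.6941e-21*I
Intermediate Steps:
x(d, A) = d*(A + d)
O(B) = 3 + B - √(-10 + (-8 + B)/(2*B))*(16 + √(-10 + (-8 + B)/(2*B))) (O(B) = 3 - (√((B - 8)/(B + B) - 10)*(16 + √((B - 8)/(B + B) - 10)) - B) = 3 - (√((-8 + B)/((2*B)) - 10)*(16 + √((-8 + B)/((2*B)) - 10)) - B) = 3 - (√((-8 + B)*(1/(2*B)) - 10)*(16 + √((-8 + B)*(1/(2*B)) - 10)) - B) = 3 - (√((-8 + B)/(2*B) - 10)*(16 + √((-8 + B)/(2*B) - 10)) - B) = 3 - (√(-10 + (-8 + B)/(2*B))*(16 + √(-10 + (-8 + B)/(2*B))) - B) = 3 - (-B + √(-10 + (-8 + B)/(2*B))*(16 + √(-10 + (-8 + B)/(2*B)))) = 3 + (B - √(-10 + (-8 + B)/(2*B))*(16 + √(-10 + (-8 + B)/(2*B)))) = 3 + B - √(-10 + (-8 + B)/(2*B))*(16 + √(-10 + (-8 + B)/(2*B))))
1/(1/(O(-405) - 3649616) - 3594264) = 1/(1/((25/2 - 405 - 8*√(-38 - 16/(-405)) + 4/(-405)) - 3649616) - 3594264) = 1/(1/((25/2 - 405 - 8*√(-38 - 16*(-1/405)) + 4*(-1/405)) - 3649616) - 3594264) = 1/(1/((25/2 - 405 - 8*√(-38 + 16/405) - 4/405) - 3649616) - 3594264) = 1/(1/((25/2 - 405 - 8*I*√76870/45 - 4/405) - 3649616) - 3594264) = 1/(1/((-317933/810 - 8*I*√76870/45) - 3649616) - 3594264) = 1/(1/(-2956506893/810 - 8*I*√76870/45) - 3594264) = 1/(-3594264 + 1/(-2956506893/810 - 8*I*√76870/45))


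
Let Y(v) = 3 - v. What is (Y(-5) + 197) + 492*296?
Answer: 145837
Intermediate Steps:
(Y(-5) + 197) + 492*296 = ((3 - 1*(-5)) + 197) + 492*296 = ((3 + 5) + 197) + 145632 = (8 + 197) + 145632 = 205 + 145632 = 145837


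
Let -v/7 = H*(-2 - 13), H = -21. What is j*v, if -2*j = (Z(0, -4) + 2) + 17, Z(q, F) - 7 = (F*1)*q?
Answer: 28665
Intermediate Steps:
Z(q, F) = 7 + F*q (Z(q, F) = 7 + (F*1)*q = 7 + F*q)
j = -13 (j = -(((7 - 4*0) + 2) + 17)/2 = -(((7 + 0) + 2) + 17)/2 = -((7 + 2) + 17)/2 = -(9 + 17)/2 = -½*26 = -13)
v = -2205 (v = -(-147)*(-2 - 13) = -(-147)*(-15) = -7*315 = -2205)
j*v = -13*(-2205) = 28665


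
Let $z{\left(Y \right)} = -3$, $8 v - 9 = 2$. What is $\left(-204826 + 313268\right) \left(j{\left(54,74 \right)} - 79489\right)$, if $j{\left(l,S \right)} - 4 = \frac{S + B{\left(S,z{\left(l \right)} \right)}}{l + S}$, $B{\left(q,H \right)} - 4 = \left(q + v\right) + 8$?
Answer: $- \frac{4413120334129}{512} \approx -8.6194 \cdot 10^{9}$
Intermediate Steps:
$v = \frac{11}{8}$ ($v = \frac{9}{8} + \frac{1}{8} \cdot 2 = \frac{9}{8} + \frac{1}{4} = \frac{11}{8} \approx 1.375$)
$B{\left(q,H \right)} = \frac{107}{8} + q$ ($B{\left(q,H \right)} = 4 + \left(\left(q + \frac{11}{8}\right) + 8\right) = 4 + \left(\left(\frac{11}{8} + q\right) + 8\right) = 4 + \left(\frac{75}{8} + q\right) = \frac{107}{8} + q$)
$j{\left(l,S \right)} = 4 + \frac{\frac{107}{8} + 2 S}{S + l}$ ($j{\left(l,S \right)} = 4 + \frac{S + \left(\frac{107}{8} + S\right)}{l + S} = 4 + \frac{\frac{107}{8} + 2 S}{S + l}$)
$\left(-204826 + 313268\right) \left(j{\left(54,74 \right)} - 79489\right) = \left(-204826 + 313268\right) \left(\frac{\frac{107}{8} + 4 \cdot 54 + 6 \cdot 74}{74 + 54} - 79489\right) = 108442 \left(\frac{\frac{107}{8} + 216 + 444}{128} - 79489\right) = 108442 \left(\frac{1}{128} \cdot \frac{5387}{8} - 79489\right) = 108442 \left(\frac{5387}{1024} - 79489\right) = 108442 \left(- \frac{81391349}{1024}\right) = - \frac{4413120334129}{512}$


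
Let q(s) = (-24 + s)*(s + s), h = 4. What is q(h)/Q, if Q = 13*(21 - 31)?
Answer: 16/13 ≈ 1.2308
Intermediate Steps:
q(s) = 2*s*(-24 + s) (q(s) = (-24 + s)*(2*s) = 2*s*(-24 + s))
Q = -130 (Q = 13*(-10) = -130)
q(h)/Q = (2*4*(-24 + 4))/(-130) = (2*4*(-20))*(-1/130) = -160*(-1/130) = 16/13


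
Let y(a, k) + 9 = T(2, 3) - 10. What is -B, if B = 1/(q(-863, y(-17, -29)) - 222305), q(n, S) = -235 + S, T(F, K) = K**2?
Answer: 1/222550 ≈ 4.4934e-6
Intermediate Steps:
y(a, k) = -10 (y(a, k) = -9 + (3**2 - 10) = -9 + (9 - 10) = -9 - 1 = -10)
B = -1/222550 (B = 1/((-235 - 10) - 222305) = 1/(-245 - 222305) = 1/(-222550) = -1/222550 ≈ -4.4934e-6)
-B = -1*(-1/222550) = 1/222550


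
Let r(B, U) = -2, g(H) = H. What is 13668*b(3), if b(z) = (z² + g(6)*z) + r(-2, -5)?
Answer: 341700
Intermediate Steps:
b(z) = -2 + z² + 6*z (b(z) = (z² + 6*z) - 2 = -2 + z² + 6*z)
13668*b(3) = 13668*(-2 + 3² + 6*3) = 13668*(-2 + 9 + 18) = 13668*25 = 341700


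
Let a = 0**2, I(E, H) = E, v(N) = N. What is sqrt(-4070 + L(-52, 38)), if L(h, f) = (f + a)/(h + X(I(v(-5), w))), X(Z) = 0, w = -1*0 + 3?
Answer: I*sqrt(2751814)/26 ≈ 63.802*I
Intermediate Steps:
w = 3 (w = 0 + 3 = 3)
a = 0
L(h, f) = f/h (L(h, f) = (f + 0)/(h + 0) = f/h)
sqrt(-4070 + L(-52, 38)) = sqrt(-4070 + 38/(-52)) = sqrt(-4070 + 38*(-1/52)) = sqrt(-4070 - 19/26) = sqrt(-105839/26) = I*sqrt(2751814)/26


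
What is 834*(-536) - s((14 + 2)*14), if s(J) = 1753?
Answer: -448777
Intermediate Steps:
834*(-536) - s((14 + 2)*14) = 834*(-536) - 1*1753 = -447024 - 1753 = -448777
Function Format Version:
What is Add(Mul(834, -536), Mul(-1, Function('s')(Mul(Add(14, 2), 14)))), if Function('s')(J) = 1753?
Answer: -448777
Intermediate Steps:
Add(Mul(834, -536), Mul(-1, Function('s')(Mul(Add(14, 2), 14)))) = Add(Mul(834, -536), Mul(-1, 1753)) = Add(-447024, -1753) = -448777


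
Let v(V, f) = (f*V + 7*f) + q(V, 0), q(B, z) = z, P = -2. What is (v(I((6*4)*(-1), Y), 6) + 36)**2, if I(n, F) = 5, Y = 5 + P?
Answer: 11664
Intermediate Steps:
Y = 3 (Y = 5 - 2 = 3)
v(V, f) = 7*f + V*f (v(V, f) = (f*V + 7*f) + 0 = (V*f + 7*f) + 0 = (7*f + V*f) + 0 = 7*f + V*f)
(v(I((6*4)*(-1), Y), 6) + 36)**2 = (6*(7 + 5) + 36)**2 = (6*12 + 36)**2 = (72 + 36)**2 = 108**2 = 11664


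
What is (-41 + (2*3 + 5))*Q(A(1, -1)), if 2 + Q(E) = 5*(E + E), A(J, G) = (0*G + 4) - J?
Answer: -840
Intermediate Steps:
A(J, G) = 4 - J (A(J, G) = (0 + 4) - J = 4 - J)
Q(E) = -2 + 10*E (Q(E) = -2 + 5*(E + E) = -2 + 5*(2*E) = -2 + 10*E)
(-41 + (2*3 + 5))*Q(A(1, -1)) = (-41 + (2*3 + 5))*(-2 + 10*(4 - 1*1)) = (-41 + (6 + 5))*(-2 + 10*(4 - 1)) = (-41 + 11)*(-2 + 10*3) = -30*(-2 + 30) = -30*28 = -840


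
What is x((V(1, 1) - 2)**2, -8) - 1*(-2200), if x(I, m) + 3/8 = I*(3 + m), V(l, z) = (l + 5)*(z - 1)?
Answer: 17437/8 ≈ 2179.6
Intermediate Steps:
V(l, z) = (-1 + z)*(5 + l) (V(l, z) = (5 + l)*(-1 + z) = (-1 + z)*(5 + l))
x(I, m) = -3/8 + I*(3 + m)
x((V(1, 1) - 2)**2, -8) - 1*(-2200) = (-3/8 + 3*((-5 - 1*1 + 5*1 + 1*1) - 2)**2 + ((-5 - 1*1 + 5*1 + 1*1) - 2)**2*(-8)) - 1*(-2200) = (-3/8 + 3*((-5 - 1 + 5 + 1) - 2)**2 + ((-5 - 1 + 5 + 1) - 2)**2*(-8)) + 2200 = (-3/8 + 3*(0 - 2)**2 + (0 - 2)**2*(-8)) + 2200 = (-3/8 + 3*(-2)**2 + (-2)**2*(-8)) + 2200 = (-3/8 + 3*4 + 4*(-8)) + 2200 = (-3/8 + 12 - 32) + 2200 = -163/8 + 2200 = 17437/8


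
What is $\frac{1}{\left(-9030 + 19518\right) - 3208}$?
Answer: $\frac{1}{7280} \approx 0.00013736$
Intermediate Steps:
$\frac{1}{\left(-9030 + 19518\right) - 3208} = \frac{1}{10488 - 3208} = \frac{1}{7280}$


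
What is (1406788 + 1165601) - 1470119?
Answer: 1102270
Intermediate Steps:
(1406788 + 1165601) - 1470119 = 2572389 - 1470119 = 1102270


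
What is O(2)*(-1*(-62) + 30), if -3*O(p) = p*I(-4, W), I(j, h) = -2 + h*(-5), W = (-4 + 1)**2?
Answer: 8648/3 ≈ 2882.7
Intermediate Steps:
W = 9 (W = (-3)**2 = 9)
I(j, h) = -2 - 5*h
O(p) = 47*p/3 (O(p) = -p*(-2 - 5*9)/3 = -p*(-2 - 45)/3 = -p*(-47)/3 = -(-47)*p/3 = 47*p/3)
O(2)*(-1*(-62) + 30) = ((47/3)*2)*(-1*(-62) + 30) = 94*(62 + 30)/3 = (94/3)*92 = 8648/3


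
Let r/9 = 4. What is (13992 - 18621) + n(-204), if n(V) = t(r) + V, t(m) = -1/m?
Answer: -173989/36 ≈ -4833.0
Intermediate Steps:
r = 36 (r = 9*4 = 36)
n(V) = -1/36 + V
(13992 - 18621) + n(-204) = (13992 - 18621) + (-1/36 - 204) = -4629 - 7345/36 = -173989/36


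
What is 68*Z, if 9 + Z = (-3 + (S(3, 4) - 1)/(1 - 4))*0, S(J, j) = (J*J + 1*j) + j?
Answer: -612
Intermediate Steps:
S(J, j) = J² + 2*j (S(J, j) = (J² + j) + j = (j + J²) + j = J² + 2*j)
Z = -9 (Z = -9 + (-3 + ((3² + 2*4) - 1)/(1 - 4))*0 = -9 + (-3 + ((9 + 8) - 1)/(-3))*0 = -9 + (-3 + (17 - 1)*(-⅓))*0 = -9 + (-3 + 16*(-⅓))*0 = -9 + (-3 - 16/3)*0 = -9 - 25/3*0 = -9 + 0 = -9)
68*Z = 68*(-9) = -612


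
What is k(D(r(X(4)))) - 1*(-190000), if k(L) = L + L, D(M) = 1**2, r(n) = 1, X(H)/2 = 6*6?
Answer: 190002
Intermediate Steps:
X(H) = 72 (X(H) = 2*(6*6) = 2*36 = 72)
D(M) = 1
k(L) = 2*L
k(D(r(X(4)))) - 1*(-190000) = 2*1 - 1*(-190000) = 2 + 190000 = 190002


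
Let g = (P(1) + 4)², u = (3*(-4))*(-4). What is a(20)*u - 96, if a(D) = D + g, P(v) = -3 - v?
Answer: 864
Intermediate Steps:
u = 48 (u = -12*(-4) = 48)
g = 0 (g = ((-3 - 1*1) + 4)² = ((-3 - 1) + 4)² = (-4 + 4)² = 0² = 0)
a(D) = D (a(D) = D + 0 = D)
a(20)*u - 96 = 20*48 - 96 = 960 - 96 = 864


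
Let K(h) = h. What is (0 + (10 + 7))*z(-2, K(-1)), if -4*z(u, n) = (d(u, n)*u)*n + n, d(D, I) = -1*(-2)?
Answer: -51/4 ≈ -12.750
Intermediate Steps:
d(D, I) = 2
z(u, n) = -n/4 - n*u/2 (z(u, n) = -((2*u)*n + n)/4 = -(2*n*u + n)/4 = -(n + 2*n*u)/4 = -n/4 - n*u/2)
(0 + (10 + 7))*z(-2, K(-1)) = (0 + (10 + 7))*(-1/4*(-1)*(1 + 2*(-2))) = (0 + 17)*(-1/4*(-1)*(1 - 4)) = 17*(-1/4*(-1)*(-3)) = 17*(-3/4) = -51/4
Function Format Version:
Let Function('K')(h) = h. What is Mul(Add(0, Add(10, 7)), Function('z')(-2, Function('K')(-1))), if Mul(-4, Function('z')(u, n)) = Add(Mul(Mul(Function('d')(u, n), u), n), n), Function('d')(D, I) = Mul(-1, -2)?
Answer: Rational(-51, 4) ≈ -12.750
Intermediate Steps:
Function('d')(D, I) = 2
Function('z')(u, n) = Add(Mul(Rational(-1, 4), n), Mul(Rational(-1, 2), n, u)) (Function('z')(u, n) = Mul(Rational(-1, 4), Add(Mul(Mul(2, u), n), n)) = Mul(Rational(-1, 4), Add(Mul(2, n, u), n)) = Mul(Rational(-1, 4), Add(n, Mul(2, n, u))) = Add(Mul(Rational(-1, 4), n), Mul(Rational(-1, 2), n, u)))
Mul(Add(0, Add(10, 7)), Function('z')(-2, Function('K')(-1))) = Mul(Add(0, Add(10, 7)), Mul(Rational(-1, 4), -1, Add(1, Mul(2, -2)))) = Mul(Add(0, 17), Mul(Rational(-1, 4), -1, Add(1, -4))) = Mul(17, Mul(Rational(-1, 4), -1, -3)) = Mul(17, Rational(-3, 4)) = Rational(-51, 4)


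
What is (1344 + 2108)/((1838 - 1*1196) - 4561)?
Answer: -3452/3919 ≈ -0.88084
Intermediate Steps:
(1344 + 2108)/((1838 - 1*1196) - 4561) = 3452/((1838 - 1196) - 4561) = 3452/(642 - 4561) = 3452/(-3919) = 3452*(-1/3919) = -3452/3919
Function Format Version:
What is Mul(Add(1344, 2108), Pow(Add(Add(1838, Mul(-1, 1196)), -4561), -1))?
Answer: Rational(-3452, 3919) ≈ -0.88084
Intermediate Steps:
Mul(Add(1344, 2108), Pow(Add(Add(1838, Mul(-1, 1196)), -4561), -1)) = Mul(3452, Pow(Add(Add(1838, -1196), -4561), -1)) = Mul(3452, Pow(Add(642, -4561), -1)) = Mul(3452, Pow(-3919, -1)) = Mul(3452, Rational(-1, 3919)) = Rational(-3452, 3919)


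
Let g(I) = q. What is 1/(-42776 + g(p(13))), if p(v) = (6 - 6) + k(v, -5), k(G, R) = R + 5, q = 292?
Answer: -1/42484 ≈ -2.3538e-5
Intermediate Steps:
k(G, R) = 5 + R
p(v) = 0 (p(v) = (6 - 6) + (5 - 5) = 0 + 0 = 0)
g(I) = 292
1/(-42776 + g(p(13))) = 1/(-42776 + 292) = 1/(-42484) = -1/42484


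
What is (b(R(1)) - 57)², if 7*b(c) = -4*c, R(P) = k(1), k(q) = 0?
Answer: 3249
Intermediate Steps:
R(P) = 0
b(c) = -4*c/7 (b(c) = (-4*c)/7 = -4*c/7)
(b(R(1)) - 57)² = (-4/7*0 - 57)² = (0 - 57)² = (-57)² = 3249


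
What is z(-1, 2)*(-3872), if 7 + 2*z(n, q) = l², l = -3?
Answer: -3872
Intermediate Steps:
z(n, q) = 1 (z(n, q) = -7/2 + (½)*(-3)² = -7/2 + (½)*9 = -7/2 + 9/2 = 1)
z(-1, 2)*(-3872) = 1*(-3872) = -3872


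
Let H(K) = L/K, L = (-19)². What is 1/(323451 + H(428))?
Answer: 428/138437389 ≈ 3.0916e-6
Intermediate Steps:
L = 361
H(K) = 361/K
1/(323451 + H(428)) = 1/(323451 + 361/428) = 1/(138437389/428) = 428/138437389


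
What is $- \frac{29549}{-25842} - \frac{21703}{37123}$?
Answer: $\frac{536098601}{959332566} \approx 0.55882$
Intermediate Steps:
$- \frac{29549}{-25842} - \frac{21703}{37123} = \left(-29549\right) \left(- \frac{1}{25842}\right) - \frac{21703}{37123} = \frac{29549}{25842} - \frac{21703}{37123} = \frac{536098601}{959332566}$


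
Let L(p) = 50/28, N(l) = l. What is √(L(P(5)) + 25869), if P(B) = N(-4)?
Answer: √5070674/14 ≈ 160.84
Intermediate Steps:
P(B) = -4
L(p) = 25/14 (L(p) = 50*(1/28) = 25/14)
√(L(P(5)) + 25869) = √(25/14 + 25869) = √(362191/14) = √5070674/14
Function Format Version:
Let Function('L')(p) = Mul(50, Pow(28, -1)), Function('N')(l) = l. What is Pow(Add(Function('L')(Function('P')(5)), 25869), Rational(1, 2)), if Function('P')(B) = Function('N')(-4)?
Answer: Mul(Rational(1, 14), Pow(5070674, Rational(1, 2))) ≈ 160.84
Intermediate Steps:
Function('P')(B) = -4
Function('L')(p) = Rational(25, 14) (Function('L')(p) = Mul(50, Rational(1, 28)) = Rational(25, 14))
Pow(Add(Function('L')(Function('P')(5)), 25869), Rational(1, 2)) = Pow(Add(Rational(25, 14), 25869), Rational(1, 2)) = Pow(Rational(362191, 14), Rational(1, 2)) = Mul(Rational(1, 14), Pow(5070674, Rational(1, 2)))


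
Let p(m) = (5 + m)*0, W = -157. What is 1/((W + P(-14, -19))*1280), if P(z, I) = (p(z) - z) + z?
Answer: -1/200960 ≈ -4.9761e-6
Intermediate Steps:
p(m) = 0
P(z, I) = 0 (P(z, I) = (0 - z) + z = -z + z = 0)
1/((W + P(-14, -19))*1280) = 1/((-157 + 0)*1280) = 1/(-157*1280) = 1/(-200960) = -1/200960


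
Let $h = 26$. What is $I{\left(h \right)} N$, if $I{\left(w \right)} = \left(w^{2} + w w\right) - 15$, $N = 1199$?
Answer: $1603063$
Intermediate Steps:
$I{\left(w \right)} = -15 + 2 w^{2}$ ($I{\left(w \right)} = \left(w^{2} + w^{2}\right) - 15 = 2 w^{2} - 15 = -15 + 2 w^{2}$)
$I{\left(h \right)} N = \left(-15 + 2 \cdot 26^{2}\right) 1199 = \left(-15 + 2 \cdot 676\right) 1199 = \left(-15 + 1352\right) 1199 = 1337 \cdot 1199 = 1603063$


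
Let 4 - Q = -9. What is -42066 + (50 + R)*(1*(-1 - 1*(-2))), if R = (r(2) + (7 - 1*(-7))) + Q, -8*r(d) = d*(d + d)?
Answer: -41990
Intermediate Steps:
Q = 13 (Q = 4 - 1*(-9) = 4 + 9 = 13)
r(d) = -d²/4 (r(d) = -d*(d + d)/8 = -d*2*d/8 = -d²/4)
R = 26 (R = (-¼*2² + (7 - 1*(-7))) + 13 = (-¼*4 + (7 + 7)) + 13 = (-1 + 14) + 13 = 13 + 13 = 26)
-42066 + (50 + R)*(1*(-1 - 1*(-2))) = -42066 + (50 + 26)*(1*(-1 - 1*(-2))) = -42066 + 76*(1*(-1 + 2)) = -42066 + 76*(1*1) = -42066 + 76*1 = -42066 + 76 = -41990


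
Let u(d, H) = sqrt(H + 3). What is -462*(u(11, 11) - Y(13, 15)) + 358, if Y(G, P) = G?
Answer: 6364 - 462*sqrt(14) ≈ 4635.4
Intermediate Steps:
u(d, H) = sqrt(3 + H)
-462*(u(11, 11) - Y(13, 15)) + 358 = -462*(sqrt(3 + 11) - 1*13) + 358 = -462*(sqrt(14) - 13) + 358 = -462*(-13 + sqrt(14)) + 358 = (6006 - 462*sqrt(14)) + 358 = 6364 - 462*sqrt(14)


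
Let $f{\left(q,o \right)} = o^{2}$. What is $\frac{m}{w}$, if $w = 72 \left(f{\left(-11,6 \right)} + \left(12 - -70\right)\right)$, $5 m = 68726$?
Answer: $\frac{34363}{21240} \approx 1.6178$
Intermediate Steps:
$m = \frac{68726}{5}$ ($m = \frac{1}{5} \cdot 68726 = \frac{68726}{5} \approx 13745.0$)
$w = 8496$ ($w = 72 \left(6^{2} + \left(12 - -70\right)\right) = 72 \left(36 + \left(12 + 70\right)\right) = 72 \left(36 + 82\right) = 72 \cdot 118 = 8496$)
$\frac{m}{w} = \frac{68726}{5 \cdot 8496} = \frac{68726}{5} \cdot \frac{1}{8496} = \frac{34363}{21240}$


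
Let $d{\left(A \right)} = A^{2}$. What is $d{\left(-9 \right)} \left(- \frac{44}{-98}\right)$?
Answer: $\frac{1782}{49} \approx 36.367$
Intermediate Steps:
$d{\left(-9 \right)} \left(- \frac{44}{-98}\right) = \left(-9\right)^{2} \left(- \frac{44}{-98}\right) = 81 \left(\left(-44\right) \left(- \frac{1}{98}\right)\right) = 81 \cdot \frac{22}{49} = \frac{1782}{49}$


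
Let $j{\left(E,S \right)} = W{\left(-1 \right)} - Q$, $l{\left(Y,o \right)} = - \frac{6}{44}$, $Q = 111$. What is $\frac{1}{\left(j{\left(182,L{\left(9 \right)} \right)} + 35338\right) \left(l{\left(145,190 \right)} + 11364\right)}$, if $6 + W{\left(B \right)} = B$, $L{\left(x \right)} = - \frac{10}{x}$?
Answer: $\frac{11}{4402588050} \approx 2.4985 \cdot 10^{-9}$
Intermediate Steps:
$l{\left(Y,o \right)} = - \frac{3}{22}$ ($l{\left(Y,o \right)} = \left(-6\right) \frac{1}{44} = - \frac{3}{22}$)
$W{\left(B \right)} = -6 + B$
$j{\left(E,S \right)} = -118$ ($j{\left(E,S \right)} = \left(-6 - 1\right) - 111 = -7 - 111 = -118$)
$\frac{1}{\left(j{\left(182,L{\left(9 \right)} \right)} + 35338\right) \left(l{\left(145,190 \right)} + 11364\right)} = \frac{1}{\left(-118 + 35338\right) \left(- \frac{3}{22} + 11364\right)} = \frac{1}{35220 \cdot \frac{250005}{22}} = \frac{1}{\frac{4402588050}{11}} = \frac{11}{4402588050}$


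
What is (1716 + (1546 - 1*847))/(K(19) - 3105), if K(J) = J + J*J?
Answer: -483/545 ≈ -0.88624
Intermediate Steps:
K(J) = J + J**2
(1716 + (1546 - 1*847))/(K(19) - 3105) = (1716 + (1546 - 1*847))/(19*(1 + 19) - 3105) = (1716 + (1546 - 847))/(19*20 - 3105) = (1716 + 699)/(380 - 3105) = 2415/(-2725) = 2415*(-1/2725) = -483/545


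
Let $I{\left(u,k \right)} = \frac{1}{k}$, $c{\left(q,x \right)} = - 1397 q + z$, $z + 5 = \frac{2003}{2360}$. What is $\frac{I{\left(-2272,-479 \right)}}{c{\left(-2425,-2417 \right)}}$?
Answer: $- \frac{2360}{3829615156237} \approx -6.1625 \cdot 10^{-10}$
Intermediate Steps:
$z = - \frac{9797}{2360}$ ($z = -5 + \frac{2003}{2360} = - \frac{9797}{2360} \approx -4.1513$)
$c{\left(q,x \right)} = - \frac{9797}{2360} - 1397 q$ ($c{\left(q,x \right)} = - 1397 q - \frac{9797}{2360} = - \frac{9797}{2360} - 1397 q$)
$\frac{I{\left(-2272,-479 \right)}}{c{\left(-2425,-2417 \right)}} = \frac{1}{\left(-479\right) \left(- \frac{9797}{2360} - -3387725\right)} = - \frac{1}{479 \left(- \frac{9797}{2360} + 3387725\right)} = - \frac{1}{479 \cdot \frac{7995021203}{2360}} = \left(- \frac{1}{479}\right) \frac{2360}{7995021203} = - \frac{2360}{3829615156237}$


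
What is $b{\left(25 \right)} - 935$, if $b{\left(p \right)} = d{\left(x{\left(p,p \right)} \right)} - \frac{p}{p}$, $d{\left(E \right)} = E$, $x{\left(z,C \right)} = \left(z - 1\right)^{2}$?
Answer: $-360$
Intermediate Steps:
$x{\left(z,C \right)} = \left(-1 + z\right)^{2}$
$b{\left(p \right)} = -1 + \left(-1 + p\right)^{2}$ ($b{\left(p \right)} = \left(-1 + p\right)^{2} - \frac{p}{p} = \left(-1 + p\right)^{2} - 1 = -1 + \left(-1 + p\right)^{2}$)
$b{\left(25 \right)} - 935 = 25 \left(-2 + 25\right) - 935 = 25 \cdot 23 - 935 = 575 - 935 = -360$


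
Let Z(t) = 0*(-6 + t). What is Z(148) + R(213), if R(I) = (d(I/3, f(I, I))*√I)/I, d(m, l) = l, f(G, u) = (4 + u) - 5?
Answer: 212*√213/213 ≈ 14.526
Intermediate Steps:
f(G, u) = -1 + u
Z(t) = 0
R(I) = (-1 + I)/√I (R(I) = ((-1 + I)*√I)/I = (√I*(-1 + I))/I = (-1 + I)/√I)
Z(148) + R(213) = 0 + (-1 + 213)/√213 = 0 + (√213/213)*212 = 0 + 212*√213/213 = 212*√213/213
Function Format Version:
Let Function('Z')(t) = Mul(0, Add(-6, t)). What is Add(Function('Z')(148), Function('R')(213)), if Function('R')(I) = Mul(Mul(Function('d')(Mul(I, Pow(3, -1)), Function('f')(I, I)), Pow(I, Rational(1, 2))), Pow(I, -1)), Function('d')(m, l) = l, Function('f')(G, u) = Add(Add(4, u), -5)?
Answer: Mul(Rational(212, 213), Pow(213, Rational(1, 2))) ≈ 14.526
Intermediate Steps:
Function('f')(G, u) = Add(-1, u)
Function('Z')(t) = 0
Function('R')(I) = Mul(Pow(I, Rational(-1, 2)), Add(-1, I)) (Function('R')(I) = Mul(Mul(Add(-1, I), Pow(I, Rational(1, 2))), Pow(I, -1)) = Mul(Mul(Pow(I, Rational(1, 2)), Add(-1, I)), Pow(I, -1)) = Mul(Pow(I, Rational(-1, 2)), Add(-1, I)))
Add(Function('Z')(148), Function('R')(213)) = Add(0, Mul(Pow(213, Rational(-1, 2)), Add(-1, 213))) = Add(0, Mul(Mul(Rational(1, 213), Pow(213, Rational(1, 2))), 212)) = Add(0, Mul(Rational(212, 213), Pow(213, Rational(1, 2)))) = Mul(Rational(212, 213), Pow(213, Rational(1, 2)))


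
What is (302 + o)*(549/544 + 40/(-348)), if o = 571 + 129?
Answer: 7067941/7888 ≈ 896.04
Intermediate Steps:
o = 700
(302 + o)*(549/544 + 40/(-348)) = (302 + 700)*(549/544 + 40/(-348)) = 1002*(549*(1/544) + 40*(-1/348)) = 1002*(549/544 - 10/87) = 1002*(42323/47328) = 7067941/7888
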